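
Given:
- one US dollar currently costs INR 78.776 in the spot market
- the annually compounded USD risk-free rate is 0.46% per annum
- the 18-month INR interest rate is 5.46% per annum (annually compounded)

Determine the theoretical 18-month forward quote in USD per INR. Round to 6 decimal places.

T = 18/12 years.
INR growth factor: (1 + 0.0546)^(18/12) = 1.083008.
USD accumulates by (1 + 0.0046)^(18/12) = 1.0069079.
CIP: F = S · (grow INR)/(grow USD) = 78.776 × 1.083008/1.0069079 = 84.72973 INR per USD.
Quoted the other way: 1/84.72973 = 0.011802 USD per INR.

0.011802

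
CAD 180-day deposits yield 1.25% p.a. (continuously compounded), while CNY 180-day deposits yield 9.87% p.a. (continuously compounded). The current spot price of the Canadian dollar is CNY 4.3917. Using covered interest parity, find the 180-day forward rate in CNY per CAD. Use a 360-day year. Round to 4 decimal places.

T = 180/360 years.
CNY growth factor: e^(0.0987×180/360) = 1.050588.
CAD growth factor: e^(0.0125×180/360) = 1.0062696.
Forward (CNY per CAD) = 4.3917 × 1.050588 / 1.0062696 = 4.585120.

4.5851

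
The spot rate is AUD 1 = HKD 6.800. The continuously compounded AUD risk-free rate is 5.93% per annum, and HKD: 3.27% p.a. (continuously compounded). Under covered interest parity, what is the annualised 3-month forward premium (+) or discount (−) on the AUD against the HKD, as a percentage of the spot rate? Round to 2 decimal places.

T = 3/12 years.
No-arbitrage forward: 6.8 × 1.0082085 / 1.0149354 = 6.754930 HKD/AUD.
(F − S)/S ÷ T = (6.754930 − 6.8)/6.8/(3/12) = -0.026512 → -2.65%.

-2.65%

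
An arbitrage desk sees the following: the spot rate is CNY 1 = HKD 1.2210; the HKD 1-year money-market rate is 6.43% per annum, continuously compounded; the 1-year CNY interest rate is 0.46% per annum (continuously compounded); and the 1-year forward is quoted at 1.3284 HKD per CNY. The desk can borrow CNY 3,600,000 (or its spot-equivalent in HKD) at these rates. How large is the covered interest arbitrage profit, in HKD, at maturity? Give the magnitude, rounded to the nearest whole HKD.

HKD 116,767

T = 1 year.
Route A — deposit CNY, sell forward: 3,600,000 × 1.004610596 × 1.3284 = HKD 4,804,288.98.
Route B — convert at spot, deposit HKD: 3,600,000 × 1.2210 × 1.066412274 = HKD 4,687,521.79.
The quoted forward overvalues CNY, so borrow HKD, buy CNY at spot, deposit the CNY at 0.46%, and sell the proceeds forward at 1.3284.
Profit = 4,804,288.98 − 4,687,521.79 = HKD 116,767.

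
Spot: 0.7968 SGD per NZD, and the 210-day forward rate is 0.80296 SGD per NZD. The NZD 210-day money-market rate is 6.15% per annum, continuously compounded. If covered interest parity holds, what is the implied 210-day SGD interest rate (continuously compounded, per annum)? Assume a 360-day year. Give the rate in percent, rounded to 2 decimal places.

T = 210/360 years.
By CIP, F/S equals the SGD-to-NZD growth ratio: 0.80296/0.7968 = 1.0077309.
NZD growth factor: e^(0.0615×210/360) = 1.0365263.
That pins the SGD growth at 1.0445396.
Take logs: ln 1.0445396 / (210/360) = 0.074702, so 7.47%.

7.47%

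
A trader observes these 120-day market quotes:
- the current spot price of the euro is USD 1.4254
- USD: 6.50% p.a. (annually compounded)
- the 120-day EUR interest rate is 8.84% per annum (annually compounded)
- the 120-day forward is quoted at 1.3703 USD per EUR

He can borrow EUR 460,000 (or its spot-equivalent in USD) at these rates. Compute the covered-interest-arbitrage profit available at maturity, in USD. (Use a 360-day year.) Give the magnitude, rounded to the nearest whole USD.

T = 120/360 years.
Keep in EUR, deliver into the forward: 460,000·1.02863866·1.3703 = USD 648,390.04.
Swap to USD now, deposit: 460,000·1.4254·1.02121347 = USD 669,593.33.
The quoted forward undervalues EUR, so borrow EUR, convert to USD at spot, deposit the USD at 6.50%, and buy EUR forward at 1.3703 to cover the loan.
Arbitrage profit = |648,390.04 − 669,593.33| = USD 21,203.

USD 21,203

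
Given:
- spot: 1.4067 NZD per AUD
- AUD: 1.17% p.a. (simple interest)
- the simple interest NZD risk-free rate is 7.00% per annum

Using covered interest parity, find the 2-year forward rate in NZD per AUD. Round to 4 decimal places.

T = 2 years.
Growth of 1 NZD over T: 1 + 0.0700×2 = 1.140000.
AUD growth factor: 1 + 0.0117×2 = 1.023400.
CIP: F = S · (grow NZD)/(grow AUD) = 1.4067 × 1.140000/1.023400 = 1.566971 NZD per AUD.

1.5670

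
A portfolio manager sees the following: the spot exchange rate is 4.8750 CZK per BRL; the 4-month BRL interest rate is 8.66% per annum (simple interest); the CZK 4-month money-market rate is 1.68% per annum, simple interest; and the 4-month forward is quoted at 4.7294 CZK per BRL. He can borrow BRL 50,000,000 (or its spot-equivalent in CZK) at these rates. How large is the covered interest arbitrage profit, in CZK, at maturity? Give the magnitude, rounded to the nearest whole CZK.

T = 4/12 years.
Route A — deposit BRL, sell forward: 50,000,000 × 1.02886666667 × 4.7294 = CZK 243,296,100.67.
Route B — convert at spot, deposit CZK: 50,000,000 × 4.8750 × 1.005600 = CZK 245,115,000.00.
The quoted forward undervalues BRL, so borrow BRL, convert to CZK at spot, deposit the CZK at 1.68%, and buy BRL forward at 4.7294 to cover the loan.
The gap between the two covered legs is CZK 1,818,899.

CZK 1,818,899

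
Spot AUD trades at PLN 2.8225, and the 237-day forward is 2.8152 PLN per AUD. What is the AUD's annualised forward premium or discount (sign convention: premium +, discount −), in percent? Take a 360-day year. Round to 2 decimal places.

-0.39%

T = 237/360 years.
AUD trades forward at -0.25864% vs spot over the period.
Per annum: -0.0025864 / (237/360) = -0.003929 = -0.39%.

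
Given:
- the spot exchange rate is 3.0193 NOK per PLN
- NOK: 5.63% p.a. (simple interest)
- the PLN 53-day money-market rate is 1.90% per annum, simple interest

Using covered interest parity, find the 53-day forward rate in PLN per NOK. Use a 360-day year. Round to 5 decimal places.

0.32940

T = 53/360 years.
NOK accumulates by 1 + 0.0563×53/360 = 1.0082886.
PLN growth factor: 1 + 0.0190×53/360 = 1.0027972.
CIP: F = S · (grow NOK)/(grow PLN) = 3.0193 × 1.0082886/1.0027972 = 3.035834 NOK per PLN.
Invert for PLN per NOK: 1 / 3.035834 = 0.32940.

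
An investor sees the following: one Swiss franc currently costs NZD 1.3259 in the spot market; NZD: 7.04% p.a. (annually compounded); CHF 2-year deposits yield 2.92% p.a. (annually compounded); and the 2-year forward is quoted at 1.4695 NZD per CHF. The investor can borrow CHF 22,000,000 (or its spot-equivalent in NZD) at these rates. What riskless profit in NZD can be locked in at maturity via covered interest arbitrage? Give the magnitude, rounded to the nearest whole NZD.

T = 2 years.
Route A — deposit CHF, sell forward: 22,000,000 × 1.05925264 × 1.4695 = NZD 34,244,578.60.
Route B — convert at spot, deposit NZD: 22,000,000 × 1.3259 × 1.14575616 = NZD 33,421,478.04.
The quoted forward overvalues CHF, so borrow NZD, buy CHF at spot, deposit the CHF at 2.92%, and sell the proceeds forward at 1.4695.
Arbitrage profit = |34,244,578.60 − 33,421,478.04| = NZD 823,101.

NZD 823,101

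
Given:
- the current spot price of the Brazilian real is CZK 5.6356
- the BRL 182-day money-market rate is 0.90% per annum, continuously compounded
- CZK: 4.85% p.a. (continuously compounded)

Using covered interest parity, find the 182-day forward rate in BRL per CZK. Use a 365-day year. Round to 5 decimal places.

T = 182/365 years.
Growth of 1 CZK over T: e^(0.0485×182/365) = 1.0244784.
Growth of 1 BRL over T: e^(0.0090×182/365) = 1.0044978.
Forward (CZK per BRL) = 5.6356 × 1.0244784 / 1.0044978 = 5.747698.
Quoted the other way: 1/5.747698 = 0.17398 BRL per CZK.

0.17398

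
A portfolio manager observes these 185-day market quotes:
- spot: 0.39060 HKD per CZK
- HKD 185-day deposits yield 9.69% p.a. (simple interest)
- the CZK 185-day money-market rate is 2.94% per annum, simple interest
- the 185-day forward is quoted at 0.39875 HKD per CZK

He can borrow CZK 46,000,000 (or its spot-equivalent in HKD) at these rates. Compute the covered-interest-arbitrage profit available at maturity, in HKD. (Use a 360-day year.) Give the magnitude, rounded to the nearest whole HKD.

HKD 242,687

T = 185/360 years.
Invest the CZK and cover forward: 46,000,000 × 1.0151083333 × 0.39875 = HKD 18,619,624.60.
Convert at spot and invest in HKD: 46,000,000 × 0.39060 × 1.0497958333 = HKD 18,862,311.61.
The quoted forward undervalues CZK, so borrow CZK, convert to HKD at spot, deposit the HKD at 9.69%, and buy CZK forward at 0.39875 to cover the loan.
The gap between the two covered legs is HKD 242,687.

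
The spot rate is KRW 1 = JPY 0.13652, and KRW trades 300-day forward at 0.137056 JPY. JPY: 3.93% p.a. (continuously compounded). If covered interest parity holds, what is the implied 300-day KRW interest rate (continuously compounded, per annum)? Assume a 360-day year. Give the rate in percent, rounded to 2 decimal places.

T = 300/360 years.
F/S = 0.137056/0.13652 = 1.0039262 = (growth of JPY) / (growth of KRW).
The JPY side grows by e^(0.0393×300/360) = 1.0332922.
Hence g_KRW = 1.0292512.
r = ln(1.0292512)/(300/360) = 0.034598 → 3.46%.

3.46%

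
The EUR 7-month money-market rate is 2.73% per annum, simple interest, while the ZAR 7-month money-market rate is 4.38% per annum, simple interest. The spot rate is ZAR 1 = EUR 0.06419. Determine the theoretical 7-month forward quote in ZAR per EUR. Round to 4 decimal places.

T = 7/12 years.
EUR accumulates by 1 + 0.0273×7/12 = 1.015925.
ZAR growth factor: 1 + 0.0438×7/12 = 1.025550.
So F = 0.06419 × 1.015925 / 1.025550 = 0.063587564 (EUR/ZAR).
Quoted the other way: 1/0.063587564 = 15.7263 ZAR per EUR.

15.7263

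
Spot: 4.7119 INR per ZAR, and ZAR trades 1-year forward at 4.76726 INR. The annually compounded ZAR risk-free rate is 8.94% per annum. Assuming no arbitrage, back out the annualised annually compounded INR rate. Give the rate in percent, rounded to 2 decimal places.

10.22%

T = 1 year.
F/S = 4.76726/4.7119 = 1.0117490 = (growth of INR) / (growth of ZAR).
ZAR growth factor: (1 + 0.0894)^1 = 1.089400.
That pins the INR growth at 1.1021994.
Annualise: 1.1021994^(1/1) − 1 = 0.102199 = 10.22%.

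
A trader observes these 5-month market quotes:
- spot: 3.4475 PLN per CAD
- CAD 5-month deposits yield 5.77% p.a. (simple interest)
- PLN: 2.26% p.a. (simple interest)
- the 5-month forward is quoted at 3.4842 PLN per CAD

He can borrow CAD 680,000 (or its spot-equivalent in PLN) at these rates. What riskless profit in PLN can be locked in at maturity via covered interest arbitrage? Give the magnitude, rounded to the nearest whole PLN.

T = 5/12 years.
Route A — deposit CAD, sell forward: 680,000 × 1.024041667 × 3.4842 = PLN 2,426,216.86.
Route B — convert at spot, deposit PLN: 680,000 × 3.4475 × 1.009416667 = PLN 2,366,375.49.
The quoted forward overvalues CAD, so borrow PLN, buy CAD at spot, deposit the CAD at 5.77%, and sell the proceeds forward at 3.4842.
Profit = 2,426,216.86 − 2,366,375.49 = PLN 59,841.

PLN 59,841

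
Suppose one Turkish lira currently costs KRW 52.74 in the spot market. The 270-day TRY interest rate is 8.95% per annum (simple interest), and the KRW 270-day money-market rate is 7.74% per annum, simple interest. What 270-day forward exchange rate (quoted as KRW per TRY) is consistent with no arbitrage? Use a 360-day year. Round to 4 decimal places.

52.2915

T = 270/360 years.
KRW growth factor: 1 + 0.0774×270/360 = 1.058050.
TRY growth factor: 1 + 0.0895×270/360 = 1.067125.
So F = 52.74 × 1.058050 / 1.067125 = 52.291491 (KRW/TRY).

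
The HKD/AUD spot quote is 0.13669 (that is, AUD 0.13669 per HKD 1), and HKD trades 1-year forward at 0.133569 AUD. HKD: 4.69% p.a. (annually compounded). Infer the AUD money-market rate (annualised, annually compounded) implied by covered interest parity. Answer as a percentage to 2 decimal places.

T = 1 year.
By CIP, F/S equals the AUD-to-HKD growth ratio: 0.133569/0.13669 = 0.9771673.
HKD growth factor: (1 + 0.0469)^1 = 1.046900.
Hence g_AUD = 1.0229964.
r = 1.0229964^(1/1) − 1 = 0.022996 → 2.30%.

2.30%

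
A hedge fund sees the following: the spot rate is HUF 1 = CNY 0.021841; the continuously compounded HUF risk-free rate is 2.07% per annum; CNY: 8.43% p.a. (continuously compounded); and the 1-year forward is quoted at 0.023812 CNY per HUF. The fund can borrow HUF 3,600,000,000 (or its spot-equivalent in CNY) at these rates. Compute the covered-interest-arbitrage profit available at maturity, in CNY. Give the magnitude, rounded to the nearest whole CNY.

T = 1 year.
Route A — deposit HUF, sell forward: 3,600,000,000 × 1.020915731 × 0.023812 = CNY 87,516,163.39.
Route B — convert at spot, deposit CNY: 3,600,000,000 × 0.021841 × 1.0879552314 = CNY 85,543,308.75.
The quoted forward overvalues HUF, so borrow CNY, buy HUF at spot, deposit the HUF at 2.07%, and sell the proceeds forward at 0.023812.
Arbitrage profit = |87,516,163.39 − 85,543,308.75| = CNY 1,972,855.

CNY 1,972,855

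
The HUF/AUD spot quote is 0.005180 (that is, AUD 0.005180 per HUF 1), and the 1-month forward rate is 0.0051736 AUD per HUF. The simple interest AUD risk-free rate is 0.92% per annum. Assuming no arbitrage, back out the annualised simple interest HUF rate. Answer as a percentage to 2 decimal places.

2.41%

T = 1/12 years.
CIP gives F = S · g_AUD/g_HUF, so g_AUD/g_HUF = 0.0051736/0.00518 = 0.9987645.
AUD growth factor: 1 + 0.0092×1/12 = 1.0007667.
So the HUF growth factor = 1.0020047.
(1.0020047 − 1)/T = 0.024056, i.e. 2.41%.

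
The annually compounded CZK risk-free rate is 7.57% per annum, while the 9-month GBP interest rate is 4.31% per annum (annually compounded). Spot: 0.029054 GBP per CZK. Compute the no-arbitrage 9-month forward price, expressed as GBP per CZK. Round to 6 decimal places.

0.028391

T = 9/12 years.
GBP accumulates by (1 + 0.0431)^(9/12) = 1.0321539.
Growth of 1 CZK over T: (1 + 0.0757)^(9/12) = 1.056254.
CIP: F = S · (grow GBP)/(grow CZK) = 0.029054 × 1.0321539/1.056254 = 0.02839109 GBP per CZK.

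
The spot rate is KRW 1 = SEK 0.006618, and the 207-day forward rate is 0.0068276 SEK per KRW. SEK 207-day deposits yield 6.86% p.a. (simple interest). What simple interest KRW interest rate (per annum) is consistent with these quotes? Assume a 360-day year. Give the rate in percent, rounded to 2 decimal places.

T = 207/360 years.
By CIP, F/S equals the SEK-to-KRW growth ratio: 0.0068276/0.006618 = 1.0316712.
The SEK side grows by 1 + 0.0686×207/360 = 1.039445.
So the KRW growth factor = 1.0075352.
(1.0075352 − 1)/T = 0.013105, i.e. 1.31%.

1.31%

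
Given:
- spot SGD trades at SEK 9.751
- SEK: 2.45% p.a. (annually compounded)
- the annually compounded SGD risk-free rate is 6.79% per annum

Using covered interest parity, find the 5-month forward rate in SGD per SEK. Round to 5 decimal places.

T = 5/12 years.
Growth of 1 SEK over T: (1 + 0.0245)^(5/12) = 1.0101363.
SGD growth factor: (1 + 0.0679)^(5/12) = 1.0277506.
Forward (SEK per SGD) = 9.751 × 1.0101363 / 1.0277506 = 9.583881.
Quoted the other way: 1/9.583881 = 0.10434 SGD per SEK.

0.10434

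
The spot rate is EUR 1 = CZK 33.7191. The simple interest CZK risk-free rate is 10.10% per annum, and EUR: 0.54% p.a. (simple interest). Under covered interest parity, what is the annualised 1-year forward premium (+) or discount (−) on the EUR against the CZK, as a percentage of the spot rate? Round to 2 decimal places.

+9.51%

T = 1 year.
CIP forward (CZK per EUR) = 33.7191 × 1.101000/1.005400 = 36.9253323.
Annualised premium = (F − S)/S × (1/T) = (36.9253323 − 33.7191)/33.7191 ÷ 1 = 9.51%.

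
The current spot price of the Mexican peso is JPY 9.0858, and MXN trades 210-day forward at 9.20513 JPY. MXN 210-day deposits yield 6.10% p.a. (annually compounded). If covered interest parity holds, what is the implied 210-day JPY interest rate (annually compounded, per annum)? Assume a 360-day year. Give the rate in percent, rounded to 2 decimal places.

T = 210/360 years.
By CIP, F/S equals the JPY-to-MXN growth ratio: 9.20513/9.0858 = 1.0131337.
The MXN side grows by (1 + 0.0610)^(210/360) = 1.0351437.
Hence g_JPY = 1.048739.
r = 1.048739^(360/210) − 1 = 0.085000 → 8.50%.

8.50%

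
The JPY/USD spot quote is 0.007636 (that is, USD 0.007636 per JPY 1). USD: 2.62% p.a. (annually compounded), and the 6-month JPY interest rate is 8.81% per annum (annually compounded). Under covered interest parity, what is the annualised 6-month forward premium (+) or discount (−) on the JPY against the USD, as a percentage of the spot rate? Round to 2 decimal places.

-5.77%

T = 6/12 years.
CIP forward (USD per JPY) = 0.007636 × 1.0130153/1.0431203 = 0.007415621.
Annualised premium = (F − S)/S × (1/T) = (0.007415621 − 0.007636)/0.007636 ÷ (6/12) = -5.77%.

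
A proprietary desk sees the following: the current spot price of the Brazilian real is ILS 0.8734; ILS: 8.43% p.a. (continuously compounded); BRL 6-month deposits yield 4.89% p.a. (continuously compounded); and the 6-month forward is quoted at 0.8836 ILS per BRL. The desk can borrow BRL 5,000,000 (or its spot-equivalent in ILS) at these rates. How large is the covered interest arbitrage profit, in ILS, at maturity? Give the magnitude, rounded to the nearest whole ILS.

T = 6/12 years.
Keep in BRL, deliver into the forward: 5,000,000·1.024751352·0.8836 = ILS 4,527,351.47.
Swap to ILS now, deposit: 5,000,000·0.8734·1.043050925 = ILS 4,555,003.39.
The quoted forward undervalues BRL, so borrow BRL, convert to ILS at spot, deposit the ILS at 8.43%, and buy BRL forward at 0.8836 to cover the loan.
Profit = 4,555,003.39 − 4,527,351.47 = ILS 27,652.

ILS 27,652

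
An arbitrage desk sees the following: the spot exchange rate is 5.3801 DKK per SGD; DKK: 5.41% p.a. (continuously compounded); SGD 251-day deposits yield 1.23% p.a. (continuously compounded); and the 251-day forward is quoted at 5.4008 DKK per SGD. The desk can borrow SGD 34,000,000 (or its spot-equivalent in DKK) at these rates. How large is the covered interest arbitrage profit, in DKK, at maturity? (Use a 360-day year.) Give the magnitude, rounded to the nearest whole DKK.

DKK 4,746,273

T = 251/360 years.
Keep in SGD, deliver into the forward: 34,000,000·1.00861271114·5.4008 = DKK 185,208,728.03.
Swap to DKK now, deposit: 34,000,000·5.3801·1.03844014039 = DKK 189,955,001.18.
The quoted forward undervalues SGD, so borrow SGD, convert to DKK at spot, deposit the DKK at 5.41%, and buy SGD forward at 5.4008 to cover the loan.
Profit = 189,955,001.18 − 185,208,728.03 = DKK 4,746,273.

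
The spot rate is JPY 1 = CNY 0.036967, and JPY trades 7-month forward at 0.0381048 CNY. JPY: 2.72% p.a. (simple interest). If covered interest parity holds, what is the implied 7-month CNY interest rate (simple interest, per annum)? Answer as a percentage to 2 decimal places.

T = 7/12 years.
CIP gives F = S · g_CNY/g_JPY, so g_CNY/g_JPY = 0.0381048/0.036967 = 1.0307788.
JPY growth factor: 1 + 0.0272×7/12 = 1.0158667.
That pins the CNY growth at 1.0471339.
(1.0471339 − 1)/T = 0.080801, i.e. 8.08%.

8.08%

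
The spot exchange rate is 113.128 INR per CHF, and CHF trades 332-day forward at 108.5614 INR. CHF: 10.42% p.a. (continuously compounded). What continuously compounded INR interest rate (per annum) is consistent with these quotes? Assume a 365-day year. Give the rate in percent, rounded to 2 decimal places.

5.89%

T = 332/365 years.
F/S = 108.5614/113.128 = 0.9596333 = (growth of INR) / (growth of CHF).
The CHF side grows by e^(0.1042×332/365) = 1.0994161.
Hence g_INR = 1.0550363.
r = ln(1.0550363)/(332/365) = 0.058900 → 5.89%.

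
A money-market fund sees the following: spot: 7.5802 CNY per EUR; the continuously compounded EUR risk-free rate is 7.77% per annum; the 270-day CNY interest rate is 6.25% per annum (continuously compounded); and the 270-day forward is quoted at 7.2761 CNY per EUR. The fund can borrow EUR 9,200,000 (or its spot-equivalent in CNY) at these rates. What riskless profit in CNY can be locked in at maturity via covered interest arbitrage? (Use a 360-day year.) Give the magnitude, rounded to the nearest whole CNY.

CNY 2,127,669

T = 270/360 years.
Route A — deposit EUR, sell forward: 9,200,000 × 1.0600064574 × 7.2761 = CNY 70,956,959.46.
Route B — convert at spot, deposit CNY: 9,200,000 × 7.5802 × 1.047991002 = CNY 73,084,628.82.
The quoted forward undervalues EUR, so borrow EUR, convert to CNY at spot, deposit the CNY at 6.25%, and buy EUR forward at 7.2761 to cover the loan.
The gap between the two covered legs is CNY 2,127,669.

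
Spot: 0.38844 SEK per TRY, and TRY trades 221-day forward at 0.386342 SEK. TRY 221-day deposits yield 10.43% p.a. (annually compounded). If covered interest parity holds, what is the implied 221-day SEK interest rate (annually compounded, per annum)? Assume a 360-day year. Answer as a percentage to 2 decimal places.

9.46%

T = 221/360 years.
F/S = 0.386342/0.38844 = 0.9945989 = (growth of SEK) / (growth of TRY).
The TRY side grows by (1 + 0.1043)^(221/360) = 1.0627979.
So the SEK growth factor = 1.0570576.
r = 1.0570576^(360/221) − 1 = 0.094601 → 9.46%.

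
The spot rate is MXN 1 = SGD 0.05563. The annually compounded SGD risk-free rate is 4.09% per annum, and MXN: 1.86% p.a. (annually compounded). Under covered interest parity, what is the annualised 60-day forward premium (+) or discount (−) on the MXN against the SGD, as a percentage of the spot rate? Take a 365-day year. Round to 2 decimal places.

+2.17%

T = 60/365 years.
F = S · g_SGD/g_MXN = 0.05563 × 1.0066112/1.003034 = 0.05582840.
Annualised premium = (F − S)/S × (1/T) = (0.05582840 − 0.05563)/0.05563 ÷ (60/365) = 2.17%.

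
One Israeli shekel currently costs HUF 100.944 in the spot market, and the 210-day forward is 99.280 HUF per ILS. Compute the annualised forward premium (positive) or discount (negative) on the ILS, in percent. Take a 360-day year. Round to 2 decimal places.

-2.83%

T = 210/360 years.
(F − S)/S = (99.280 − 100.944)/100.944 = -0.0164844.
Per annum: -0.0164844 / (210/360) = -0.028259 = -2.83%.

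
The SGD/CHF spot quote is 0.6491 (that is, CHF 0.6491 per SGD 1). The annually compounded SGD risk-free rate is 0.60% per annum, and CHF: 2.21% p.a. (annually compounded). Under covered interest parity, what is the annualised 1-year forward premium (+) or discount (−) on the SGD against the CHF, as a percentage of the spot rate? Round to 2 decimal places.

T = 1 year.
CIP forward (CHF per SGD) = 0.6491 × 1.022100/1.006000 = 0.6594882.
Annualised premium = (F − S)/S × (1/T) = (0.6594882 − 0.6491)/0.6491 ÷ 1 = 1.60%.

+1.60%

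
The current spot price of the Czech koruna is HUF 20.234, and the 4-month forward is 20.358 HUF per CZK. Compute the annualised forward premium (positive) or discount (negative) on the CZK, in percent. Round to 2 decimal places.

T = 4/12 years.
(F − S)/S = (20.358 − 20.234)/20.234 = 0.0061283.
Annualise by dividing by T: 0.0061283 / (4/12) = 0.018385 → 1.84%.

+1.84%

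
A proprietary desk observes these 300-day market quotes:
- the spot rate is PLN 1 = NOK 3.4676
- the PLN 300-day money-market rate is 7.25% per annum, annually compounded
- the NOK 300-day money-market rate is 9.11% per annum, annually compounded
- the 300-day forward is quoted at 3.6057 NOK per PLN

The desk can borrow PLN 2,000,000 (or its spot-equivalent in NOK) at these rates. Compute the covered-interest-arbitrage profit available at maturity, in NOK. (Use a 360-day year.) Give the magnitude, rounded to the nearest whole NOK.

NOK 186,693

T = 300/360 years.
Keep in PLN, deliver into the forward: 2,000,000·1.060061554·3.6057 = NOK 7,644,527.89.
Swap to NOK now, deposit: 2,000,000·3.4676·1.075359798 = NOK 7,457,835.27.
The quoted forward overvalues PLN, so borrow NOK, buy PLN at spot, deposit the PLN at 7.25%, and sell the proceeds forward at 3.6057.
Arbitrage profit = |7,644,527.89 − 7,457,835.27| = NOK 186,693.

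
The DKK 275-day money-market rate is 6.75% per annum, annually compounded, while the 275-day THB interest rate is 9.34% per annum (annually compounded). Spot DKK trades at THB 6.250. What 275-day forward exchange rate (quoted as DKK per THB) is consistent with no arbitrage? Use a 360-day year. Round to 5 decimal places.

T = 275/360 years.
Growth of 1 THB over T: (1 + 0.0934)^(275/360) = 1.0705893.
DKK accumulates by (1 + 0.0675)^(275/360) = 1.0511626.
CIP: F = S · (grow THB)/(grow DKK) = 6.25 × 1.0705893/1.0511626 = 6.365507 THB per DKK.
Quoted the other way: 1/6.365507 = 0.15710 DKK per THB.

0.15710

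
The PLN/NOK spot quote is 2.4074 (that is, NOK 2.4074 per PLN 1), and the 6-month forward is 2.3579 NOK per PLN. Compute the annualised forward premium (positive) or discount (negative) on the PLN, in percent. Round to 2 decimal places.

T = 6/12 years.
Period premium: (2.3579 − 2.4074)/2.4074 = -0.0205616.
×(1/T) gives -4.11% p.a.

-4.11%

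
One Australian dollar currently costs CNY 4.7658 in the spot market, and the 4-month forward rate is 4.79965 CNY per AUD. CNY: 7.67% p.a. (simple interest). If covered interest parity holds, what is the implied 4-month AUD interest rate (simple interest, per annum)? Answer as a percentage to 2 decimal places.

T = 4/12 years.
By CIP, F/S equals the CNY-to-AUD growth ratio: 4.79965/4.7658 = 1.0071027.
CNY growth factor: 1 + 0.0767×4/12 = 1.0255667.
That pins the AUD growth at 1.0183338.
(1.0183338 − 1)/T = 0.055001, i.e. 5.50%.

5.50%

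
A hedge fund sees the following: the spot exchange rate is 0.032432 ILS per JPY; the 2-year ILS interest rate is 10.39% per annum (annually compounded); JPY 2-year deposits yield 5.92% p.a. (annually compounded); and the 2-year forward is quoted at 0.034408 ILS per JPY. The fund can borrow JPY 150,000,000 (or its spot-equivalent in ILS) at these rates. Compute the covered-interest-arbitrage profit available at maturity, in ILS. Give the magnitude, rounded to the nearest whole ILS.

T = 2 years.
Route A — deposit JPY, sell forward: 150,000,000 × 1.12190464 × 0.034408 = ILS 5,790,374.23.
Route B — convert at spot, deposit ILS: 150,000,000 × 0.032432 × 1.21859521 = ILS 5,928,221.98.
The quoted forward undervalues JPY, so borrow JPY, convert to ILS at spot, deposit the ILS at 10.39%, and buy JPY forward at 0.034408 to cover the loan.
Arbitrage profit = |5,790,374.23 − 5,928,221.98| = ILS 137,848.

ILS 137,848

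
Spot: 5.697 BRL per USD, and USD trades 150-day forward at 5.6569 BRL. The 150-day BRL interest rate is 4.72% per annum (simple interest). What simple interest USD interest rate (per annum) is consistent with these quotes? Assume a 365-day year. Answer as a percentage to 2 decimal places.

6.48%

T = 150/365 years.
CIP gives F = S · g_BRL/g_USD, so g_BRL/g_USD = 5.6569/5.697 = 0.9929612.
BRL growth factor: 1 + 0.0472×150/365 = 1.0193973.
So the USD growth factor = 1.0266235.
(1.0266235 − 1)/T = 0.064784, i.e. 6.48%.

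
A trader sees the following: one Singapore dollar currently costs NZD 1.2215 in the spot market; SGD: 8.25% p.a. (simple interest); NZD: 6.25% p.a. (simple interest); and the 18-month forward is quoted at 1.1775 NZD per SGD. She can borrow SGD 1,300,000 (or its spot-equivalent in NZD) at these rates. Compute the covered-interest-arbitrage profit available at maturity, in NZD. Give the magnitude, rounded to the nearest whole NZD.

T = 18/12 years.
Invest the SGD and cover forward: 1,300,000 × 1.123750 × 1.1775 = NZD 1,720,180.31.
Convert at spot and invest in NZD: 1,300,000 × 1.2215 × 1.093750 = NZD 1,736,820.31.
The quoted forward undervalues SGD, so borrow SGD, convert to NZD at spot, deposit the NZD at 6.25%, and buy SGD forward at 1.1775 to cover the loan.
Arbitrage profit = |1,720,180.31 − 1,736,820.31| = NZD 16,640.

NZD 16,640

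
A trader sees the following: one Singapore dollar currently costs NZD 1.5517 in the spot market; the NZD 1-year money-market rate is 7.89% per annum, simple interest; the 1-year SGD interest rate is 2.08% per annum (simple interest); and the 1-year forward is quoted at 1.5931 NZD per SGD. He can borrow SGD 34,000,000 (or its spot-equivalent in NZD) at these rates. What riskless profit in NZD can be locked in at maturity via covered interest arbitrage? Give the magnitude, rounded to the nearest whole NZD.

NZD 1,628,350

T = 1 year.
Invest the SGD and cover forward: 34,000,000 × 1.020800 × 1.5931 = NZD 55,292,040.32.
Convert at spot and invest in NZD: 34,000,000 × 1.5517 × 1.078900 = NZD 56,920,390.42.
The quoted forward undervalues SGD, so borrow SGD, convert to NZD at spot, deposit the NZD at 7.89%, and buy SGD forward at 1.5931 to cover the loan.
Arbitrage profit = |55,292,040.32 − 56,920,390.42| = NZD 1,628,350.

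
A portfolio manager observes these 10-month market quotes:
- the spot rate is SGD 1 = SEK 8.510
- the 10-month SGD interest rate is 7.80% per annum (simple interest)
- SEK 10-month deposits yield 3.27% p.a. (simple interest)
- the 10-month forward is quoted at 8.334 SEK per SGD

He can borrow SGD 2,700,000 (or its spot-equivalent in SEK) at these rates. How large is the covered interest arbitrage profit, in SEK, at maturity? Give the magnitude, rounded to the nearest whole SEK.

T = 10/12 years.
Invest the SGD and cover forward: 2,700,000 × 1.065000 × 8.334 = SEK 23,964,417.00.
Convert at spot and invest in SEK: 2,700,000 × 8.510 × 1.027250 = SEK 23,603,123.25.
The quoted forward overvalues SGD, so borrow SEK, buy SGD at spot, deposit the SGD at 7.80%, and sell the proceeds forward at 8.334.
Profit = 23,964,417.00 − 23,603,123.25 = SEK 361,294.

SEK 361,294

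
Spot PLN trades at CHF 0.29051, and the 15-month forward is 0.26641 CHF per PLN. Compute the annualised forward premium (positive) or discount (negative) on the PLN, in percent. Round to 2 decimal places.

-6.64%

T = 15/12 years.
(F − S)/S = (0.26641 − 0.29051)/0.29051 = -0.0829576.
Annualise by dividing by T: -0.0829576 / (15/12) = -0.066366 → -6.64%.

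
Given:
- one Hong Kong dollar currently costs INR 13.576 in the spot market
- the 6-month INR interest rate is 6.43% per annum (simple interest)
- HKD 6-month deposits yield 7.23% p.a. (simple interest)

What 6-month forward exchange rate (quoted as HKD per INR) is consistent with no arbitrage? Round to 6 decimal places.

T = 6/12 years.
INR accumulates by 1 + 0.0643×6/12 = 1.032150.
Growth of 1 HKD over T: 1 + 0.0723×6/12 = 1.036150.
CIP: F = S · (grow INR)/(grow HKD) = 13.576 × 1.032150/1.036150 = 13.52359 INR per HKD.
Invert for HKD per INR: 1 / 13.52359 = 0.073945.

0.073945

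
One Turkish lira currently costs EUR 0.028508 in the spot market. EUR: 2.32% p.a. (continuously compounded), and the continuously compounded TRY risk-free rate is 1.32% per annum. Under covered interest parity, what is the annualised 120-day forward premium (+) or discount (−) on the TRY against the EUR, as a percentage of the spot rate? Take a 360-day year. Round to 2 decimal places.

T = 120/360 years.
No-arbitrage forward: 0.028508 × 1.0077633 / 1.0044097 = 0.028603185 EUR/TRY.
Annualised premium = (F − S)/S × (1/T) = (0.028603185 − 0.028508)/0.028508 ÷ (120/360) = 1.00%.

+1.00%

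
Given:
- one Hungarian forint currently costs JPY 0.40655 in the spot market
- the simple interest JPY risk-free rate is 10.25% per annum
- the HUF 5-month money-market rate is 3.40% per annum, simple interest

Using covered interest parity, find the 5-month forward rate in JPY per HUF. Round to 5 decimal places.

0.41799

T = 5/12 years.
JPY accumulates by 1 + 0.1025×5/12 = 1.0427083.
HUF growth factor: 1 + 0.0340×5/12 = 1.0141667.
Forward (JPY per HUF) = 0.40655 × 1.0427083 / 1.0141667 = 0.4179915.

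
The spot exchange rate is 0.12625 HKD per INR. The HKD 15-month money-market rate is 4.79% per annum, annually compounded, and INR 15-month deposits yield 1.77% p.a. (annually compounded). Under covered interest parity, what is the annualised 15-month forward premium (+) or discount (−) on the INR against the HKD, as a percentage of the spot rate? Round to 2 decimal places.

T = 15/12 years.
No-arbitrage forward: 0.12625 × 1.0602293 / 1.0221737 = 0.13095030 HKD/INR.
Annualised premium = (F − S)/S × (1/T) = (0.13095030 − 0.12625)/0.12625 ÷ (15/12) = 2.98%.

+2.98%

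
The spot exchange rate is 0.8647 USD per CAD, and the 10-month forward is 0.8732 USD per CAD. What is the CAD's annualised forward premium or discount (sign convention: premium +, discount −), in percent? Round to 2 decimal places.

+1.18%

T = 10/12 years.
Period premium: (0.8732 − 0.8647)/0.8647 = 0.0098300.
Per annum: 0.0098300 / (10/12) = 0.011796 = 1.18%.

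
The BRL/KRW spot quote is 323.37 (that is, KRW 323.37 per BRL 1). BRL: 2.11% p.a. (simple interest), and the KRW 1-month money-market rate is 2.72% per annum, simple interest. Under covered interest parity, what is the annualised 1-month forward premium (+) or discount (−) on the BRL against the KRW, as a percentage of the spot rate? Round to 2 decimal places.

T = 1/12 years.
F = S · g_KRW/g_BRL = 323.37 × 1.0022667/1.0017583 = 323.53411.
Annualised premium = (F − S)/S × (1/T) = (323.53411 − 323.37)/323.37 ÷ (1/12) = 0.61%.

+0.61%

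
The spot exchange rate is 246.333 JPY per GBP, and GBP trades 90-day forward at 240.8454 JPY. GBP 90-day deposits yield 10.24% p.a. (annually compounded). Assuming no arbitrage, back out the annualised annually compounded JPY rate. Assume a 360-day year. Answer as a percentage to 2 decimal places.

0.74%

T = 90/360 years.
CIP gives F = S · g_JPY/g_GBP, so g_JPY/g_GBP = 240.8454/246.333 = 0.9777228.
GBP growth factor: (1 + 0.1024)^(90/360) = 1.0246718.
That pins the JPY growth at 1.001845.
Annualise: 1.001845^(360/90) − 1 = 0.007400 = 0.74%.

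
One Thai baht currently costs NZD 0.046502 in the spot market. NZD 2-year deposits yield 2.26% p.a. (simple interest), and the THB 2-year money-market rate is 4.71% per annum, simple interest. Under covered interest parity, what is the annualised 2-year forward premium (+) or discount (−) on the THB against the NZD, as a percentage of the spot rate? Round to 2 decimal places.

-2.24%

T = 2 years.
No-arbitrage forward: 0.046502 × 1.045200 / 1.094200 = 0.044419567 NZD/THB.
Annualised premium = (F − S)/S × (1/T) = (0.044419567 − 0.046502)/0.046502 ÷ 2 = -2.24%.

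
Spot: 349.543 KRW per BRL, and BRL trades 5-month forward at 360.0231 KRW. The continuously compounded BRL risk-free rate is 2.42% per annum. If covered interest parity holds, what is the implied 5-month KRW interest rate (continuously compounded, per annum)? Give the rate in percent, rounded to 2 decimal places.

9.51%

T = 5/12 years.
By CIP, F/S equals the KRW-to-BRL growth ratio: 360.0231/349.543 = 1.0299823.
The BRL side grows by e^(0.0242×5/12) = 1.0101343.
Hence g_KRW = 1.0404204.
r = ln(1.0404204)/(5/12) = 0.095100 → 9.51%.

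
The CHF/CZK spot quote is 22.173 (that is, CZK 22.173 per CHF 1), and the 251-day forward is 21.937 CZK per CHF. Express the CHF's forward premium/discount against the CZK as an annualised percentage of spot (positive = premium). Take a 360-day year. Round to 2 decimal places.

T = 251/360 years.
Period premium: (21.937 − 22.173)/22.173 = -0.0106436.
×(1/T) gives -1.53% p.a.

-1.53%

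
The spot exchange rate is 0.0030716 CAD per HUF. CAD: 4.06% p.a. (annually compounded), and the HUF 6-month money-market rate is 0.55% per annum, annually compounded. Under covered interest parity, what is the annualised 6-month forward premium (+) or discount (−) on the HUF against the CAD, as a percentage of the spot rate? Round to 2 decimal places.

+3.46%

T = 6/12 years.
No-arbitrage forward: 0.0030716 × 1.020098 / 1.0027462 = 0.0031247518 CAD/HUF.
Annualised premium = (F − S)/S × (1/T) = (0.0031247518 − 0.0030716)/0.0030716 ÷ (6/12) = 3.46%.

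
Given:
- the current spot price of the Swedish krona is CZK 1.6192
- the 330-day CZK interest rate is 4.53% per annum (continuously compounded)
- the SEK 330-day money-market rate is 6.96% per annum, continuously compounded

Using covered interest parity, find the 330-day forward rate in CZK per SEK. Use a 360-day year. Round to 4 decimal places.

1.5835

T = 330/360 years.
CZK growth factor: e^(0.0453×330/360) = 1.0423992.
SEK growth factor: e^(0.0696×330/360) = 1.0658792.
Forward (CZK per SEK) = 1.6192 × 1.0423992 / 1.0658792 = 1.583531.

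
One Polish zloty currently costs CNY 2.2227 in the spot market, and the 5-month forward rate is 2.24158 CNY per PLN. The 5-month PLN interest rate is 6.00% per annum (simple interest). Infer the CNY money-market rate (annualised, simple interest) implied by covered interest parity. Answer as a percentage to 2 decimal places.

8.09%

T = 5/12 years.
CIP gives F = S · g_CNY/g_PLN, so g_CNY/g_PLN = 2.24158/2.2227 = 1.0084942.
The PLN side grows by 1 + 0.0600×5/12 = 1.025000.
Hence g_CNY = 1.0337066.
(1.0337066 − 1)/T = 0.080896, i.e. 8.09%.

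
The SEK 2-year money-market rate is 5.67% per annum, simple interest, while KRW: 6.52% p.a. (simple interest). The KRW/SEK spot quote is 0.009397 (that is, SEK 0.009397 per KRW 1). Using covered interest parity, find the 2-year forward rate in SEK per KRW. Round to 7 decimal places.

0.0092557

T = 2 years.
SEK accumulates by 1 + 0.0567×2 = 1.113400.
KRW accumulates by 1 + 0.0652×2 = 1.130400.
Forward (SEK per KRW) = 0.009397 × 1.113400 / 1.130400 = 0.009255679.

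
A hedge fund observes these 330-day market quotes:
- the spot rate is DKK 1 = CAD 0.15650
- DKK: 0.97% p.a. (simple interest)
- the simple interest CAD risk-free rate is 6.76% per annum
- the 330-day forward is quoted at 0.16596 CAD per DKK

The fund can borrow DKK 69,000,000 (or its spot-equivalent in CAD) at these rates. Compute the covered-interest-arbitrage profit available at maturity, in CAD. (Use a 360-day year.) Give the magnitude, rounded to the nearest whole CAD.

CAD 85,414

T = 330/360 years.
Keep in DKK, deliver into the forward: 69,000,000·1.0088916667·0.16596 = CAD 11,553,060.61.
Swap to CAD now, deposit: 69,000,000·0.15650·1.0619666667 = CAD 11,467,647.05.
The quoted forward overvalues DKK, so borrow CAD, buy DKK at spot, deposit the DKK at 0.97%, and sell the proceeds forward at 0.16596.
Arbitrage profit = |11,553,060.61 − 11,467,647.05| = CAD 85,414.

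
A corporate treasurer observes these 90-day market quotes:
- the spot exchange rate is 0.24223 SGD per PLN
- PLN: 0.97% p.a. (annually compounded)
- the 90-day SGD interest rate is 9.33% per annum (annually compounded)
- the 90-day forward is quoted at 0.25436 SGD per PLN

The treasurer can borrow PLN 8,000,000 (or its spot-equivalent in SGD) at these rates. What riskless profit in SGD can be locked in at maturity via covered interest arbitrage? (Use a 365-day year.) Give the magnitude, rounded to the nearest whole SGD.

T = 90/365 years.
Keep in PLN, deliver into the forward: 8,000,000·1.00238309·0.25436 = SGD 2,039,729.30.
Swap to SGD now, deposit: 8,000,000·0.24223·1.022238346 = SGD 1,980,934.36.
The quoted forward overvalues PLN, so borrow SGD, buy PLN at spot, deposit the PLN at 0.97%, and sell the proceeds forward at 0.25436.
Profit = 2,039,729.30 − 1,980,934.36 = SGD 58,795.

SGD 58,795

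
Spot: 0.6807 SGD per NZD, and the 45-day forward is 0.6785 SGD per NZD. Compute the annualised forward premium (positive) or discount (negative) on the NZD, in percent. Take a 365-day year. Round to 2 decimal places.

-2.62%

T = 45/365 years.
NZD trades forward at -0.32320% vs spot over the period.
×(1/T) gives -2.62% p.a.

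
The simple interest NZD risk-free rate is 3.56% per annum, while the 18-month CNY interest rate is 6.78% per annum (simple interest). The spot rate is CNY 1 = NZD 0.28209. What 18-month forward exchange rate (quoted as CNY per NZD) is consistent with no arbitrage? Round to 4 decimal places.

3.7075

T = 18/12 years.
NZD growth factor: 1 + 0.0356×18/12 = 1.053400.
CNY accumulates by 1 + 0.0678×18/12 = 1.101700.
So F = 0.28209 × 1.053400 / 1.101700 = 0.2697228 (NZD/CNY).
Quoted the other way: 1/0.2697228 = 3.7075 CNY per NZD.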